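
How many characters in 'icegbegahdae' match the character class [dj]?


Character class [dj] matches any of: {d, j}
Scanning string 'icegbegahdae' character by character:
  pos 0: 'i' -> no
  pos 1: 'c' -> no
  pos 2: 'e' -> no
  pos 3: 'g' -> no
  pos 4: 'b' -> no
  pos 5: 'e' -> no
  pos 6: 'g' -> no
  pos 7: 'a' -> no
  pos 8: 'h' -> no
  pos 9: 'd' -> MATCH
  pos 10: 'a' -> no
  pos 11: 'e' -> no
Total matches: 1

1


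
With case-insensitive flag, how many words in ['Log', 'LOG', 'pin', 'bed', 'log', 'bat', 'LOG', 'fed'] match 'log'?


Case-insensitive matching: compare each word's lowercase form to 'log'.
  'Log' -> lower='log' -> MATCH
  'LOG' -> lower='log' -> MATCH
  'pin' -> lower='pin' -> no
  'bed' -> lower='bed' -> no
  'log' -> lower='log' -> MATCH
  'bat' -> lower='bat' -> no
  'LOG' -> lower='log' -> MATCH
  'fed' -> lower='fed' -> no
Matches: ['Log', 'LOG', 'log', 'LOG']
Count: 4

4


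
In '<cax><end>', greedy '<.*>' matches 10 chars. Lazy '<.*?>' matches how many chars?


Greedy '<.*>' tries to match as MUCH as possible.
Lazy '<.*?>' tries to match as LITTLE as possible.

String: '<cax><end>'
Greedy '<.*>' starts at first '<' and extends to the LAST '>': '<cax><end>' (10 chars)
Lazy '<.*?>' starts at first '<' and stops at the FIRST '>': '<cax>' (5 chars)

5


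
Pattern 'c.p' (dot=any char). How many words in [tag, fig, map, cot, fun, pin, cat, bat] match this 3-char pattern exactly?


Pattern 'c.p' means: starts with 'c', any single char, ends with 'p'.
Checking each word (must be exactly 3 chars):
  'tag' (len=3): no
  'fig' (len=3): no
  'map' (len=3): no
  'cot' (len=3): no
  'fun' (len=3): no
  'pin' (len=3): no
  'cat' (len=3): no
  'bat' (len=3): no
Matching words: []
Total: 0

0


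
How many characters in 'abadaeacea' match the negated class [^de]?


Negated class [^de] matches any char NOT in {d, e}
Scanning 'abadaeacea':
  pos 0: 'a' -> MATCH
  pos 1: 'b' -> MATCH
  pos 2: 'a' -> MATCH
  pos 3: 'd' -> no (excluded)
  pos 4: 'a' -> MATCH
  pos 5: 'e' -> no (excluded)
  pos 6: 'a' -> MATCH
  pos 7: 'c' -> MATCH
  pos 8: 'e' -> no (excluded)
  pos 9: 'a' -> MATCH
Total matches: 7

7


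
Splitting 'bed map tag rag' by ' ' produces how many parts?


Splitting by ' ' breaks the string at each occurrence of the separator.
Text: 'bed map tag rag'
Parts after split:
  Part 1: 'bed'
  Part 2: 'map'
  Part 3: 'tag'
  Part 4: 'rag'
Total parts: 4

4


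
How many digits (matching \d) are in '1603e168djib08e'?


\d matches any digit 0-9.
Scanning '1603e168djib08e':
  pos 0: '1' -> DIGIT
  pos 1: '6' -> DIGIT
  pos 2: '0' -> DIGIT
  pos 3: '3' -> DIGIT
  pos 5: '1' -> DIGIT
  pos 6: '6' -> DIGIT
  pos 7: '8' -> DIGIT
  pos 12: '0' -> DIGIT
  pos 13: '8' -> DIGIT
Digits found: ['1', '6', '0', '3', '1', '6', '8', '0', '8']
Total: 9

9


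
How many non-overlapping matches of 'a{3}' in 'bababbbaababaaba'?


Pattern 'a{3}' matches exactly 3 consecutive a's (greedy, non-overlapping).
String: 'bababbbaababaaba'
Scanning for runs of a's:
  Run at pos 1: 'a' (length 1) -> 0 match(es)
  Run at pos 3: 'a' (length 1) -> 0 match(es)
  Run at pos 7: 'aa' (length 2) -> 0 match(es)
  Run at pos 10: 'a' (length 1) -> 0 match(es)
  Run at pos 12: 'aa' (length 2) -> 0 match(es)
  Run at pos 15: 'a' (length 1) -> 0 match(es)
Matches found: []
Total: 0

0


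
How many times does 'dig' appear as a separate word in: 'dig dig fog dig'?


Scanning each word for exact match 'dig':
  Word 1: 'dig' -> MATCH
  Word 2: 'dig' -> MATCH
  Word 3: 'fog' -> no
  Word 4: 'dig' -> MATCH
Total matches: 3

3


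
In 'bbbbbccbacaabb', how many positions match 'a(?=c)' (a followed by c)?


Lookahead 'a(?=c)' matches 'a' only when followed by 'c'.
String: 'bbbbbccbacaabb'
Checking each position where char is 'a':
  pos 8: 'a' -> MATCH (next='c')
  pos 10: 'a' -> no (next='a')
  pos 11: 'a' -> no (next='b')
Matching positions: [8]
Count: 1

1


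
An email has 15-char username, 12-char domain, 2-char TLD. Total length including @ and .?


An email address has format: username@domain.tld
Username length: 15
'@' character: 1
Domain length: 12
'.' character: 1
TLD length: 2
Total = 15 + 1 + 12 + 1 + 2 = 31

31


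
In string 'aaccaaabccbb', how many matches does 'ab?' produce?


Pattern 'ab?' matches 'a' optionally followed by 'b'.
String: 'aaccaaabccbb'
Scanning left to right for 'a' then checking next char:
  Match 1: 'a' (a not followed by b)
  Match 2: 'a' (a not followed by b)
  Match 3: 'a' (a not followed by b)
  Match 4: 'a' (a not followed by b)
  Match 5: 'ab' (a followed by b)
Total matches: 5

5


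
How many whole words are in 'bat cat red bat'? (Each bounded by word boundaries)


Word boundaries (\b) mark the start/end of each word.
Text: 'bat cat red bat'
Splitting by whitespace:
  Word 1: 'bat'
  Word 2: 'cat'
  Word 3: 'red'
  Word 4: 'bat'
Total whole words: 4

4


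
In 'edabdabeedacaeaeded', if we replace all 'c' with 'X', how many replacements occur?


re.sub('c', 'X', text) replaces every occurrence of 'c' with 'X'.
Text: 'edabdabeedacaeaeded'
Scanning for 'c':
  pos 11: 'c' -> replacement #1
Total replacements: 1

1


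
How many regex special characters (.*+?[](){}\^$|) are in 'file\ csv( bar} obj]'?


Regex special characters are: . * + ? [ ] ( ) { } \ ^ $ |
Scanning 'file\ csv( bar} obj]':
  pos 4: '\' -> SPECIAL
  pos 9: '(' -> SPECIAL
  pos 14: '}' -> SPECIAL
  pos 19: ']' -> SPECIAL
Special chars found: ['\\', '(', '}', ']']
Total: 4

4


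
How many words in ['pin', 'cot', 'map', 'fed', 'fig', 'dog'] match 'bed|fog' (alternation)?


Alternation 'bed|fog' matches either 'bed' or 'fog'.
Checking each word:
  'pin' -> no
  'cot' -> no
  'map' -> no
  'fed' -> no
  'fig' -> no
  'dog' -> no
Matches: []
Count: 0

0


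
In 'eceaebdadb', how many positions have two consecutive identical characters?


Looking for consecutive identical characters in 'eceaebdadb':
  pos 0-1: 'e' vs 'c' -> different
  pos 1-2: 'c' vs 'e' -> different
  pos 2-3: 'e' vs 'a' -> different
  pos 3-4: 'a' vs 'e' -> different
  pos 4-5: 'e' vs 'b' -> different
  pos 5-6: 'b' vs 'd' -> different
  pos 6-7: 'd' vs 'a' -> different
  pos 7-8: 'a' vs 'd' -> different
  pos 8-9: 'd' vs 'b' -> different
Consecutive identical pairs: []
Count: 0

0


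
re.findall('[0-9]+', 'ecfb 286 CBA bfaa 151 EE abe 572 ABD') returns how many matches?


Pattern '[0-9]+' finds one or more digits.
Text: 'ecfb 286 CBA bfaa 151 EE abe 572 ABD'
Scanning for matches:
  Match 1: '286'
  Match 2: '151'
  Match 3: '572'
Total matches: 3

3


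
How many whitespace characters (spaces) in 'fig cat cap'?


\s matches whitespace characters (spaces, tabs, etc.).
Text: 'fig cat cap'
This text has 3 words separated by spaces.
Number of spaces = number of words - 1 = 3 - 1 = 2

2


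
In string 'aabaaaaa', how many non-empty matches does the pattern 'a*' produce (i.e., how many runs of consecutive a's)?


Pattern 'a*' matches zero or more a's. We want non-empty runs of consecutive a's.
String: 'aabaaaaa'
Walking through the string to find runs of a's:
  Run 1: positions 0-1 -> 'aa'
  Run 2: positions 3-7 -> 'aaaaa'
Non-empty runs found: ['aa', 'aaaaa']
Count: 2

2


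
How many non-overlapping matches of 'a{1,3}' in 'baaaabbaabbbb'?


Pattern 'a{1,3}' matches between 1 and 3 consecutive a's (greedy).
String: 'baaaabbaabbbb'
Finding runs of a's and applying greedy matching:
  Run at pos 1: 'aaaa' (length 4)
  Run at pos 7: 'aa' (length 2)
Matches: ['aaa', 'a', 'aa']
Count: 3

3


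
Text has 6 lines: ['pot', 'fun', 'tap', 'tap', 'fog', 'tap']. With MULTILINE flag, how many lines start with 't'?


With MULTILINE flag, ^ matches the start of each line.
Lines: ['pot', 'fun', 'tap', 'tap', 'fog', 'tap']
Checking which lines start with 't':
  Line 1: 'pot' -> no
  Line 2: 'fun' -> no
  Line 3: 'tap' -> MATCH
  Line 4: 'tap' -> MATCH
  Line 5: 'fog' -> no
  Line 6: 'tap' -> MATCH
Matching lines: ['tap', 'tap', 'tap']
Count: 3

3


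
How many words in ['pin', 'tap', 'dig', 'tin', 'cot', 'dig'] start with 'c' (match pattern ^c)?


Pattern ^c anchors to start of word. Check which words begin with 'c':
  'pin' -> no
  'tap' -> no
  'dig' -> no
  'tin' -> no
  'cot' -> MATCH (starts with 'c')
  'dig' -> no
Matching words: ['cot']
Count: 1

1


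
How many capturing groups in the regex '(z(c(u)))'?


To count capturing groups, count each '(' that starts a group.
Pattern: '(z(c(u)))'
Walking through the pattern:
  Position 0: '(' -> group #1
  Position 2: '(' -> group #2
  Position 4: '(' -> group #3
Total capturing groups: 3

3


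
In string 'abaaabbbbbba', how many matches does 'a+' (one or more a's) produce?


Pattern 'a+' matches one or more consecutive a's.
String: 'abaaabbbbbba'
Scanning for runs of a:
  Match 1: 'a' (length 1)
  Match 2: 'aaa' (length 3)
  Match 3: 'a' (length 1)
Total matches: 3

3


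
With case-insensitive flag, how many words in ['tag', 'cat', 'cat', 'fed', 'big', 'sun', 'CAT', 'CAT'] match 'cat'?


Case-insensitive matching: compare each word's lowercase form to 'cat'.
  'tag' -> lower='tag' -> no
  'cat' -> lower='cat' -> MATCH
  'cat' -> lower='cat' -> MATCH
  'fed' -> lower='fed' -> no
  'big' -> lower='big' -> no
  'sun' -> lower='sun' -> no
  'CAT' -> lower='cat' -> MATCH
  'CAT' -> lower='cat' -> MATCH
Matches: ['cat', 'cat', 'CAT', 'CAT']
Count: 4

4


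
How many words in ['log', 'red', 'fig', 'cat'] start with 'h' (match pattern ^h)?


Pattern ^h anchors to start of word. Check which words begin with 'h':
  'log' -> no
  'red' -> no
  'fig' -> no
  'cat' -> no
Matching words: []
Count: 0

0


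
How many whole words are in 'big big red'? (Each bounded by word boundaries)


Word boundaries (\b) mark the start/end of each word.
Text: 'big big red'
Splitting by whitespace:
  Word 1: 'big'
  Word 2: 'big'
  Word 3: 'red'
Total whole words: 3

3


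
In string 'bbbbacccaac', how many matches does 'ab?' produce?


Pattern 'ab?' matches 'a' optionally followed by 'b'.
String: 'bbbbacccaac'
Scanning left to right for 'a' then checking next char:
  Match 1: 'a' (a not followed by b)
  Match 2: 'a' (a not followed by b)
  Match 3: 'a' (a not followed by b)
Total matches: 3

3


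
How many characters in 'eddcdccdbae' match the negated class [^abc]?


Negated class [^abc] matches any char NOT in {a, b, c}
Scanning 'eddcdccdbae':
  pos 0: 'e' -> MATCH
  pos 1: 'd' -> MATCH
  pos 2: 'd' -> MATCH
  pos 3: 'c' -> no (excluded)
  pos 4: 'd' -> MATCH
  pos 5: 'c' -> no (excluded)
  pos 6: 'c' -> no (excluded)
  pos 7: 'd' -> MATCH
  pos 8: 'b' -> no (excluded)
  pos 9: 'a' -> no (excluded)
  pos 10: 'e' -> MATCH
Total matches: 6

6


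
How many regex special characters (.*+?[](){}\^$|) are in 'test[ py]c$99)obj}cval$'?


Regex special characters are: . * + ? [ ] ( ) { } \ ^ $ |
Scanning 'test[ py]c$99)obj}cval$':
  pos 4: '[' -> SPECIAL
  pos 8: ']' -> SPECIAL
  pos 10: '$' -> SPECIAL
  pos 13: ')' -> SPECIAL
  pos 17: '}' -> SPECIAL
  pos 22: '$' -> SPECIAL
Special chars found: ['[', ']', '$', ')', '}', '$']
Total: 6

6


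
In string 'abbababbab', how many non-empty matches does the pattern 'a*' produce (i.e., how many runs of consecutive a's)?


Pattern 'a*' matches zero or more a's. We want non-empty runs of consecutive a's.
String: 'abbababbab'
Walking through the string to find runs of a's:
  Run 1: positions 0-0 -> 'a'
  Run 2: positions 3-3 -> 'a'
  Run 3: positions 5-5 -> 'a'
  Run 4: positions 8-8 -> 'a'
Non-empty runs found: ['a', 'a', 'a', 'a']
Count: 4

4


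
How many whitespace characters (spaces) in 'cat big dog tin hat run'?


\s matches whitespace characters (spaces, tabs, etc.).
Text: 'cat big dog tin hat run'
This text has 6 words separated by spaces.
Number of spaces = number of words - 1 = 6 - 1 = 5

5


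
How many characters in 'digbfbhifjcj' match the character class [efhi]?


Character class [efhi] matches any of: {e, f, h, i}
Scanning string 'digbfbhifjcj' character by character:
  pos 0: 'd' -> no
  pos 1: 'i' -> MATCH
  pos 2: 'g' -> no
  pos 3: 'b' -> no
  pos 4: 'f' -> MATCH
  pos 5: 'b' -> no
  pos 6: 'h' -> MATCH
  pos 7: 'i' -> MATCH
  pos 8: 'f' -> MATCH
  pos 9: 'j' -> no
  pos 10: 'c' -> no
  pos 11: 'j' -> no
Total matches: 5

5


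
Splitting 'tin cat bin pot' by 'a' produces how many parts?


Splitting by 'a' breaks the string at each occurrence of the separator.
Text: 'tin cat bin pot'
Parts after split:
  Part 1: 'tin c'
  Part 2: 't bin pot'
Total parts: 2

2


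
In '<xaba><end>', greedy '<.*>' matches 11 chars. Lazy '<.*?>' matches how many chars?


Greedy '<.*>' tries to match as MUCH as possible.
Lazy '<.*?>' tries to match as LITTLE as possible.

String: '<xaba><end>'
Greedy '<.*>' starts at first '<' and extends to the LAST '>': '<xaba><end>' (11 chars)
Lazy '<.*?>' starts at first '<' and stops at the FIRST '>': '<xaba>' (6 chars)

6


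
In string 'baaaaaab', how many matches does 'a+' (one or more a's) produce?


Pattern 'a+' matches one or more consecutive a's.
String: 'baaaaaab'
Scanning for runs of a:
  Match 1: 'aaaaaa' (length 6)
Total matches: 1

1


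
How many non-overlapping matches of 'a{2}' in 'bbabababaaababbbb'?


Pattern 'a{2}' matches exactly 2 consecutive a's (greedy, non-overlapping).
String: 'bbabababaaababbbb'
Scanning for runs of a's:
  Run at pos 2: 'a' (length 1) -> 0 match(es)
  Run at pos 4: 'a' (length 1) -> 0 match(es)
  Run at pos 6: 'a' (length 1) -> 0 match(es)
  Run at pos 8: 'aaa' (length 3) -> 1 match(es)
  Run at pos 12: 'a' (length 1) -> 0 match(es)
Matches found: ['aa']
Total: 1

1


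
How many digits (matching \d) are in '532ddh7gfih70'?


\d matches any digit 0-9.
Scanning '532ddh7gfih70':
  pos 0: '5' -> DIGIT
  pos 1: '3' -> DIGIT
  pos 2: '2' -> DIGIT
  pos 6: '7' -> DIGIT
  pos 11: '7' -> DIGIT
  pos 12: '0' -> DIGIT
Digits found: ['5', '3', '2', '7', '7', '0']
Total: 6

6


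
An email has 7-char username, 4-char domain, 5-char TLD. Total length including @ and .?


An email address has format: username@domain.tld
Username length: 7
'@' character: 1
Domain length: 4
'.' character: 1
TLD length: 5
Total = 7 + 1 + 4 + 1 + 5 = 18

18


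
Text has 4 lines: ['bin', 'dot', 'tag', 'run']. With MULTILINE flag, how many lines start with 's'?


With MULTILINE flag, ^ matches the start of each line.
Lines: ['bin', 'dot', 'tag', 'run']
Checking which lines start with 's':
  Line 1: 'bin' -> no
  Line 2: 'dot' -> no
  Line 3: 'tag' -> no
  Line 4: 'run' -> no
Matching lines: []
Count: 0

0


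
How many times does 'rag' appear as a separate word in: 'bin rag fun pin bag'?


Scanning each word for exact match 'rag':
  Word 1: 'bin' -> no
  Word 2: 'rag' -> MATCH
  Word 3: 'fun' -> no
  Word 4: 'pin' -> no
  Word 5: 'bag' -> no
Total matches: 1

1


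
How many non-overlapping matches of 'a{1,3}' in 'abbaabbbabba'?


Pattern 'a{1,3}' matches between 1 and 3 consecutive a's (greedy).
String: 'abbaabbbabba'
Finding runs of a's and applying greedy matching:
  Run at pos 0: 'a' (length 1)
  Run at pos 3: 'aa' (length 2)
  Run at pos 8: 'a' (length 1)
  Run at pos 11: 'a' (length 1)
Matches: ['a', 'aa', 'a', 'a']
Count: 4

4


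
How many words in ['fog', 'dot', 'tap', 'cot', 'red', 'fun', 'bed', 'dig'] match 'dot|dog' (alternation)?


Alternation 'dot|dog' matches either 'dot' or 'dog'.
Checking each word:
  'fog' -> no
  'dot' -> MATCH
  'tap' -> no
  'cot' -> no
  'red' -> no
  'fun' -> no
  'bed' -> no
  'dig' -> no
Matches: ['dot']
Count: 1

1


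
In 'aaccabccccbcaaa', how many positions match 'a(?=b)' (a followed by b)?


Lookahead 'a(?=b)' matches 'a' only when followed by 'b'.
String: 'aaccabccccbcaaa'
Checking each position where char is 'a':
  pos 0: 'a' -> no (next='a')
  pos 1: 'a' -> no (next='c')
  pos 4: 'a' -> MATCH (next='b')
  pos 12: 'a' -> no (next='a')
  pos 13: 'a' -> no (next='a')
Matching positions: [4]
Count: 1

1


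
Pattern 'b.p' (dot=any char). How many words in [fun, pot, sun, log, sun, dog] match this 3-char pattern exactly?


Pattern 'b.p' means: starts with 'b', any single char, ends with 'p'.
Checking each word (must be exactly 3 chars):
  'fun' (len=3): no
  'pot' (len=3): no
  'sun' (len=3): no
  'log' (len=3): no
  'sun' (len=3): no
  'dog' (len=3): no
Matching words: []
Total: 0

0


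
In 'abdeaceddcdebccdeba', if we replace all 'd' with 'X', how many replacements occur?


re.sub('d', 'X', text) replaces every occurrence of 'd' with 'X'.
Text: 'abdeaceddcdebccdeba'
Scanning for 'd':
  pos 2: 'd' -> replacement #1
  pos 7: 'd' -> replacement #2
  pos 8: 'd' -> replacement #3
  pos 10: 'd' -> replacement #4
  pos 15: 'd' -> replacement #5
Total replacements: 5

5


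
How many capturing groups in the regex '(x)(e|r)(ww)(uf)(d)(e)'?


To count capturing groups, count each '(' that starts a group.
Pattern: '(x)(e|r)(ww)(uf)(d)(e)'
Walking through the pattern:
  Position 0: '(' -> group #1
  Position 3: '(' -> group #2
  Position 8: '(' -> group #3
  Position 12: '(' -> group #4
  Position 16: '(' -> group #5
  Position 19: '(' -> group #6
Total capturing groups: 6

6


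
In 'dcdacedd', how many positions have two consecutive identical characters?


Looking for consecutive identical characters in 'dcdacedd':
  pos 0-1: 'd' vs 'c' -> different
  pos 1-2: 'c' vs 'd' -> different
  pos 2-3: 'd' vs 'a' -> different
  pos 3-4: 'a' vs 'c' -> different
  pos 4-5: 'c' vs 'e' -> different
  pos 5-6: 'e' vs 'd' -> different
  pos 6-7: 'd' vs 'd' -> MATCH ('dd')
Consecutive identical pairs: ['dd']
Count: 1

1


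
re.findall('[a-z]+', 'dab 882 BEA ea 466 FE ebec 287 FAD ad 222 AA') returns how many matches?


Pattern '[a-z]+' finds one or more lowercase letters.
Text: 'dab 882 BEA ea 466 FE ebec 287 FAD ad 222 AA'
Scanning for matches:
  Match 1: 'dab'
  Match 2: 'ea'
  Match 3: 'ebec'
  Match 4: 'ad'
Total matches: 4

4


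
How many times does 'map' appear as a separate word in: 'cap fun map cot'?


Scanning each word for exact match 'map':
  Word 1: 'cap' -> no
  Word 2: 'fun' -> no
  Word 3: 'map' -> MATCH
  Word 4: 'cot' -> no
Total matches: 1

1


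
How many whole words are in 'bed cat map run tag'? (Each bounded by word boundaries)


Word boundaries (\b) mark the start/end of each word.
Text: 'bed cat map run tag'
Splitting by whitespace:
  Word 1: 'bed'
  Word 2: 'cat'
  Word 3: 'map'
  Word 4: 'run'
  Word 5: 'tag'
Total whole words: 5

5


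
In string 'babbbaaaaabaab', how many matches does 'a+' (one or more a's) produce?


Pattern 'a+' matches one or more consecutive a's.
String: 'babbbaaaaabaab'
Scanning for runs of a:
  Match 1: 'a' (length 1)
  Match 2: 'aaaaa' (length 5)
  Match 3: 'aa' (length 2)
Total matches: 3

3


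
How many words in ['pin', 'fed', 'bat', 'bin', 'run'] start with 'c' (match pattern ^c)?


Pattern ^c anchors to start of word. Check which words begin with 'c':
  'pin' -> no
  'fed' -> no
  'bat' -> no
  'bin' -> no
  'run' -> no
Matching words: []
Count: 0

0


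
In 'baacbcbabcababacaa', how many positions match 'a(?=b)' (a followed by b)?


Lookahead 'a(?=b)' matches 'a' only when followed by 'b'.
String: 'baacbcbabcababacaa'
Checking each position where char is 'a':
  pos 1: 'a' -> no (next='a')
  pos 2: 'a' -> no (next='c')
  pos 7: 'a' -> MATCH (next='b')
  pos 10: 'a' -> MATCH (next='b')
  pos 12: 'a' -> MATCH (next='b')
  pos 14: 'a' -> no (next='c')
  pos 16: 'a' -> no (next='a')
Matching positions: [7, 10, 12]
Count: 3

3


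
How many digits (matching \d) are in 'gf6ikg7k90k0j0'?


\d matches any digit 0-9.
Scanning 'gf6ikg7k90k0j0':
  pos 2: '6' -> DIGIT
  pos 6: '7' -> DIGIT
  pos 8: '9' -> DIGIT
  pos 9: '0' -> DIGIT
  pos 11: '0' -> DIGIT
  pos 13: '0' -> DIGIT
Digits found: ['6', '7', '9', '0', '0', '0']
Total: 6

6


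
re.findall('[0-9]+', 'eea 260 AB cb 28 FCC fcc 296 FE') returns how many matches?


Pattern '[0-9]+' finds one or more digits.
Text: 'eea 260 AB cb 28 FCC fcc 296 FE'
Scanning for matches:
  Match 1: '260'
  Match 2: '28'
  Match 3: '296'
Total matches: 3

3


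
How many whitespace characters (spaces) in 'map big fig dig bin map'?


\s matches whitespace characters (spaces, tabs, etc.).
Text: 'map big fig dig bin map'
This text has 6 words separated by spaces.
Number of spaces = number of words - 1 = 6 - 1 = 5

5


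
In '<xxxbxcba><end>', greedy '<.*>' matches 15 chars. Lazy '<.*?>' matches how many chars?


Greedy '<.*>' tries to match as MUCH as possible.
Lazy '<.*?>' tries to match as LITTLE as possible.

String: '<xxxbxcba><end>'
Greedy '<.*>' starts at first '<' and extends to the LAST '>': '<xxxbxcba><end>' (15 chars)
Lazy '<.*?>' starts at first '<' and stops at the FIRST '>': '<xxxbxcba>' (10 chars)

10


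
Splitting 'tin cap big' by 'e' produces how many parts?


Splitting by 'e' breaks the string at each occurrence of the separator.
Text: 'tin cap big'
Parts after split:
  Part 1: 'tin cap big'
Total parts: 1

1


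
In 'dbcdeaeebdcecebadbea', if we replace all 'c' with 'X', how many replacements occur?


re.sub('c', 'X', text) replaces every occurrence of 'c' with 'X'.
Text: 'dbcdeaeebdcecebadbea'
Scanning for 'c':
  pos 2: 'c' -> replacement #1
  pos 10: 'c' -> replacement #2
  pos 12: 'c' -> replacement #3
Total replacements: 3

3


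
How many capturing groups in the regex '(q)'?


To count capturing groups, count each '(' that starts a group.
Pattern: '(q)'
Walking through the pattern:
  Position 0: '(' -> group #1
Total capturing groups: 1

1


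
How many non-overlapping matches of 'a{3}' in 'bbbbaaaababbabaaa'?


Pattern 'a{3}' matches exactly 3 consecutive a's (greedy, non-overlapping).
String: 'bbbbaaaababbabaaa'
Scanning for runs of a's:
  Run at pos 4: 'aaaa' (length 4) -> 1 match(es)
  Run at pos 9: 'a' (length 1) -> 0 match(es)
  Run at pos 12: 'a' (length 1) -> 0 match(es)
  Run at pos 14: 'aaa' (length 3) -> 1 match(es)
Matches found: ['aaa', 'aaa']
Total: 2

2


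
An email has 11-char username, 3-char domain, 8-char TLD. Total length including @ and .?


An email address has format: username@domain.tld
Username length: 11
'@' character: 1
Domain length: 3
'.' character: 1
TLD length: 8
Total = 11 + 1 + 3 + 1 + 8 = 24

24


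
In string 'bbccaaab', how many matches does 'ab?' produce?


Pattern 'ab?' matches 'a' optionally followed by 'b'.
String: 'bbccaaab'
Scanning left to right for 'a' then checking next char:
  Match 1: 'a' (a not followed by b)
  Match 2: 'a' (a not followed by b)
  Match 3: 'ab' (a followed by b)
Total matches: 3

3


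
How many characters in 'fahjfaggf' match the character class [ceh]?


Character class [ceh] matches any of: {c, e, h}
Scanning string 'fahjfaggf' character by character:
  pos 0: 'f' -> no
  pos 1: 'a' -> no
  pos 2: 'h' -> MATCH
  pos 3: 'j' -> no
  pos 4: 'f' -> no
  pos 5: 'a' -> no
  pos 6: 'g' -> no
  pos 7: 'g' -> no
  pos 8: 'f' -> no
Total matches: 1

1


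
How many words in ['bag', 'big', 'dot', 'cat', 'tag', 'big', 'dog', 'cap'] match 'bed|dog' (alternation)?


Alternation 'bed|dog' matches either 'bed' or 'dog'.
Checking each word:
  'bag' -> no
  'big' -> no
  'dot' -> no
  'cat' -> no
  'tag' -> no
  'big' -> no
  'dog' -> MATCH
  'cap' -> no
Matches: ['dog']
Count: 1

1


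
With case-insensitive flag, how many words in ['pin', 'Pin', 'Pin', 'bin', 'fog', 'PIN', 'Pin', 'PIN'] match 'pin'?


Case-insensitive matching: compare each word's lowercase form to 'pin'.
  'pin' -> lower='pin' -> MATCH
  'Pin' -> lower='pin' -> MATCH
  'Pin' -> lower='pin' -> MATCH
  'bin' -> lower='bin' -> no
  'fog' -> lower='fog' -> no
  'PIN' -> lower='pin' -> MATCH
  'Pin' -> lower='pin' -> MATCH
  'PIN' -> lower='pin' -> MATCH
Matches: ['pin', 'Pin', 'Pin', 'PIN', 'Pin', 'PIN']
Count: 6

6


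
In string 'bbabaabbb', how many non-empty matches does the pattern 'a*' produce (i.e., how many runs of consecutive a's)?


Pattern 'a*' matches zero or more a's. We want non-empty runs of consecutive a's.
String: 'bbabaabbb'
Walking through the string to find runs of a's:
  Run 1: positions 2-2 -> 'a'
  Run 2: positions 4-5 -> 'aa'
Non-empty runs found: ['a', 'aa']
Count: 2

2


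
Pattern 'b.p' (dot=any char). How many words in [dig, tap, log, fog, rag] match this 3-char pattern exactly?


Pattern 'b.p' means: starts with 'b', any single char, ends with 'p'.
Checking each word (must be exactly 3 chars):
  'dig' (len=3): no
  'tap' (len=3): no
  'log' (len=3): no
  'fog' (len=3): no
  'rag' (len=3): no
Matching words: []
Total: 0

0


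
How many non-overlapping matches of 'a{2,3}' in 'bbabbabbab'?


Pattern 'a{2,3}' matches between 2 and 3 consecutive a's (greedy).
String: 'bbabbabbab'
Finding runs of a's and applying greedy matching:
  Run at pos 2: 'a' (length 1)
  Run at pos 5: 'a' (length 1)
  Run at pos 8: 'a' (length 1)
Matches: []
Count: 0

0


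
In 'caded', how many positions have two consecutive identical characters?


Looking for consecutive identical characters in 'caded':
  pos 0-1: 'c' vs 'a' -> different
  pos 1-2: 'a' vs 'd' -> different
  pos 2-3: 'd' vs 'e' -> different
  pos 3-4: 'e' vs 'd' -> different
Consecutive identical pairs: []
Count: 0

0


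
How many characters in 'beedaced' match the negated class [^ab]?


Negated class [^ab] matches any char NOT in {a, b}
Scanning 'beedaced':
  pos 0: 'b' -> no (excluded)
  pos 1: 'e' -> MATCH
  pos 2: 'e' -> MATCH
  pos 3: 'd' -> MATCH
  pos 4: 'a' -> no (excluded)
  pos 5: 'c' -> MATCH
  pos 6: 'e' -> MATCH
  pos 7: 'd' -> MATCH
Total matches: 6

6


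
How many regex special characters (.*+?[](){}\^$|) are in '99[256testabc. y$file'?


Regex special characters are: . * + ? [ ] ( ) { } \ ^ $ |
Scanning '99[256testabc. y$file':
  pos 2: '[' -> SPECIAL
  pos 13: '.' -> SPECIAL
  pos 16: '$' -> SPECIAL
Special chars found: ['[', '.', '$']
Total: 3

3


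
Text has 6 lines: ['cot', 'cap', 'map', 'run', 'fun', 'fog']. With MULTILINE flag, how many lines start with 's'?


With MULTILINE flag, ^ matches the start of each line.
Lines: ['cot', 'cap', 'map', 'run', 'fun', 'fog']
Checking which lines start with 's':
  Line 1: 'cot' -> no
  Line 2: 'cap' -> no
  Line 3: 'map' -> no
  Line 4: 'run' -> no
  Line 5: 'fun' -> no
  Line 6: 'fog' -> no
Matching lines: []
Count: 0

0


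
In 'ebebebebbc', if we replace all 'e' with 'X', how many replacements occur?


re.sub('e', 'X', text) replaces every occurrence of 'e' with 'X'.
Text: 'ebebebebbc'
Scanning for 'e':
  pos 0: 'e' -> replacement #1
  pos 2: 'e' -> replacement #2
  pos 4: 'e' -> replacement #3
  pos 6: 'e' -> replacement #4
Total replacements: 4

4


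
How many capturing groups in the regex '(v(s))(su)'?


To count capturing groups, count each '(' that starts a group.
Pattern: '(v(s))(su)'
Walking through the pattern:
  Position 0: '(' -> group #1
  Position 2: '(' -> group #2
  Position 6: '(' -> group #3
Total capturing groups: 3

3


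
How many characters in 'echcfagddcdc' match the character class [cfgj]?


Character class [cfgj] matches any of: {c, f, g, j}
Scanning string 'echcfagddcdc' character by character:
  pos 0: 'e' -> no
  pos 1: 'c' -> MATCH
  pos 2: 'h' -> no
  pos 3: 'c' -> MATCH
  pos 4: 'f' -> MATCH
  pos 5: 'a' -> no
  pos 6: 'g' -> MATCH
  pos 7: 'd' -> no
  pos 8: 'd' -> no
  pos 9: 'c' -> MATCH
  pos 10: 'd' -> no
  pos 11: 'c' -> MATCH
Total matches: 6

6


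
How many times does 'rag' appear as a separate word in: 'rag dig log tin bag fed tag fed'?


Scanning each word for exact match 'rag':
  Word 1: 'rag' -> MATCH
  Word 2: 'dig' -> no
  Word 3: 'log' -> no
  Word 4: 'tin' -> no
  Word 5: 'bag' -> no
  Word 6: 'fed' -> no
  Word 7: 'tag' -> no
  Word 8: 'fed' -> no
Total matches: 1

1


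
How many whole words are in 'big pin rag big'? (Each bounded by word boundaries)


Word boundaries (\b) mark the start/end of each word.
Text: 'big pin rag big'
Splitting by whitespace:
  Word 1: 'big'
  Word 2: 'pin'
  Word 3: 'rag'
  Word 4: 'big'
Total whole words: 4

4


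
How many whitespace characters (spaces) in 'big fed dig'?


\s matches whitespace characters (spaces, tabs, etc.).
Text: 'big fed dig'
This text has 3 words separated by spaces.
Number of spaces = number of words - 1 = 3 - 1 = 2

2


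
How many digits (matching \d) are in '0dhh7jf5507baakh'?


\d matches any digit 0-9.
Scanning '0dhh7jf5507baakh':
  pos 0: '0' -> DIGIT
  pos 4: '7' -> DIGIT
  pos 7: '5' -> DIGIT
  pos 8: '5' -> DIGIT
  pos 9: '0' -> DIGIT
  pos 10: '7' -> DIGIT
Digits found: ['0', '7', '5', '5', '0', '7']
Total: 6

6


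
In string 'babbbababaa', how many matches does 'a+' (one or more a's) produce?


Pattern 'a+' matches one or more consecutive a's.
String: 'babbbababaa'
Scanning for runs of a:
  Match 1: 'a' (length 1)
  Match 2: 'a' (length 1)
  Match 3: 'a' (length 1)
  Match 4: 'aa' (length 2)
Total matches: 4

4


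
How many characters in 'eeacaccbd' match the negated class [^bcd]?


Negated class [^bcd] matches any char NOT in {b, c, d}
Scanning 'eeacaccbd':
  pos 0: 'e' -> MATCH
  pos 1: 'e' -> MATCH
  pos 2: 'a' -> MATCH
  pos 3: 'c' -> no (excluded)
  pos 4: 'a' -> MATCH
  pos 5: 'c' -> no (excluded)
  pos 6: 'c' -> no (excluded)
  pos 7: 'b' -> no (excluded)
  pos 8: 'd' -> no (excluded)
Total matches: 4

4


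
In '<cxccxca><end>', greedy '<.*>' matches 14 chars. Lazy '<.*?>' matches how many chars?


Greedy '<.*>' tries to match as MUCH as possible.
Lazy '<.*?>' tries to match as LITTLE as possible.

String: '<cxccxca><end>'
Greedy '<.*>' starts at first '<' and extends to the LAST '>': '<cxccxca><end>' (14 chars)
Lazy '<.*?>' starts at first '<' and stops at the FIRST '>': '<cxccxca>' (9 chars)

9


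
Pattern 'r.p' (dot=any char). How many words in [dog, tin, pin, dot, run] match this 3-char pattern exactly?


Pattern 'r.p' means: starts with 'r', any single char, ends with 'p'.
Checking each word (must be exactly 3 chars):
  'dog' (len=3): no
  'tin' (len=3): no
  'pin' (len=3): no
  'dot' (len=3): no
  'run' (len=3): no
Matching words: []
Total: 0

0


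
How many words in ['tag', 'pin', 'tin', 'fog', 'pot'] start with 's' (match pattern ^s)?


Pattern ^s anchors to start of word. Check which words begin with 's':
  'tag' -> no
  'pin' -> no
  'tin' -> no
  'fog' -> no
  'pot' -> no
Matching words: []
Count: 0

0


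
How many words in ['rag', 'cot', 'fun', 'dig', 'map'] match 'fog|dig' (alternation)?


Alternation 'fog|dig' matches either 'fog' or 'dig'.
Checking each word:
  'rag' -> no
  'cot' -> no
  'fun' -> no
  'dig' -> MATCH
  'map' -> no
Matches: ['dig']
Count: 1

1


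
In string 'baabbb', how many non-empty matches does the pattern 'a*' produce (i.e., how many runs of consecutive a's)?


Pattern 'a*' matches zero or more a's. We want non-empty runs of consecutive a's.
String: 'baabbb'
Walking through the string to find runs of a's:
  Run 1: positions 1-2 -> 'aa'
Non-empty runs found: ['aa']
Count: 1

1


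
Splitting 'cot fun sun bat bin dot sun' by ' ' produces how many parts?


Splitting by ' ' breaks the string at each occurrence of the separator.
Text: 'cot fun sun bat bin dot sun'
Parts after split:
  Part 1: 'cot'
  Part 2: 'fun'
  Part 3: 'sun'
  Part 4: 'bat'
  Part 5: 'bin'
  Part 6: 'dot'
  Part 7: 'sun'
Total parts: 7

7


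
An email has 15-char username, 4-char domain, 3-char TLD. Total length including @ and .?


An email address has format: username@domain.tld
Username length: 15
'@' character: 1
Domain length: 4
'.' character: 1
TLD length: 3
Total = 15 + 1 + 4 + 1 + 3 = 24

24


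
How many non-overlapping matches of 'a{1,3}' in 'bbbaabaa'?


Pattern 'a{1,3}' matches between 1 and 3 consecutive a's (greedy).
String: 'bbbaabaa'
Finding runs of a's and applying greedy matching:
  Run at pos 3: 'aa' (length 2)
  Run at pos 6: 'aa' (length 2)
Matches: ['aa', 'aa']
Count: 2

2


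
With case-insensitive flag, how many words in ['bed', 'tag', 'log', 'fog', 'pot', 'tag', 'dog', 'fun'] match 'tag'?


Case-insensitive matching: compare each word's lowercase form to 'tag'.
  'bed' -> lower='bed' -> no
  'tag' -> lower='tag' -> MATCH
  'log' -> lower='log' -> no
  'fog' -> lower='fog' -> no
  'pot' -> lower='pot' -> no
  'tag' -> lower='tag' -> MATCH
  'dog' -> lower='dog' -> no
  'fun' -> lower='fun' -> no
Matches: ['tag', 'tag']
Count: 2

2


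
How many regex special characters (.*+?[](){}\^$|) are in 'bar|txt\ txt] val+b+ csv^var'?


Regex special characters are: . * + ? [ ] ( ) { } \ ^ $ |
Scanning 'bar|txt\ txt] val+b+ csv^var':
  pos 3: '|' -> SPECIAL
  pos 7: '\' -> SPECIAL
  pos 12: ']' -> SPECIAL
  pos 17: '+' -> SPECIAL
  pos 19: '+' -> SPECIAL
  pos 24: '^' -> SPECIAL
Special chars found: ['|', '\\', ']', '+', '+', '^']
Total: 6

6


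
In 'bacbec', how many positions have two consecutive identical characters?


Looking for consecutive identical characters in 'bacbec':
  pos 0-1: 'b' vs 'a' -> different
  pos 1-2: 'a' vs 'c' -> different
  pos 2-3: 'c' vs 'b' -> different
  pos 3-4: 'b' vs 'e' -> different
  pos 4-5: 'e' vs 'c' -> different
Consecutive identical pairs: []
Count: 0

0


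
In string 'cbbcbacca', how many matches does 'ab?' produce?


Pattern 'ab?' matches 'a' optionally followed by 'b'.
String: 'cbbcbacca'
Scanning left to right for 'a' then checking next char:
  Match 1: 'a' (a not followed by b)
  Match 2: 'a' (a not followed by b)
Total matches: 2

2


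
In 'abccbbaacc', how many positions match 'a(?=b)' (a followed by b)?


Lookahead 'a(?=b)' matches 'a' only when followed by 'b'.
String: 'abccbbaacc'
Checking each position where char is 'a':
  pos 0: 'a' -> MATCH (next='b')
  pos 6: 'a' -> no (next='a')
  pos 7: 'a' -> no (next='c')
Matching positions: [0]
Count: 1

1


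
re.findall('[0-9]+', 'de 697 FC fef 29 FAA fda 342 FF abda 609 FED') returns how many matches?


Pattern '[0-9]+' finds one or more digits.
Text: 'de 697 FC fef 29 FAA fda 342 FF abda 609 FED'
Scanning for matches:
  Match 1: '697'
  Match 2: '29'
  Match 3: '342'
  Match 4: '609'
Total matches: 4

4


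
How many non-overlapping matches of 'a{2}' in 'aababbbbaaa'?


Pattern 'a{2}' matches exactly 2 consecutive a's (greedy, non-overlapping).
String: 'aababbbbaaa'
Scanning for runs of a's:
  Run at pos 0: 'aa' (length 2) -> 1 match(es)
  Run at pos 3: 'a' (length 1) -> 0 match(es)
  Run at pos 8: 'aaa' (length 3) -> 1 match(es)
Matches found: ['aa', 'aa']
Total: 2

2


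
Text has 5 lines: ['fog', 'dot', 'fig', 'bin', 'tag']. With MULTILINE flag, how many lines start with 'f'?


With MULTILINE flag, ^ matches the start of each line.
Lines: ['fog', 'dot', 'fig', 'bin', 'tag']
Checking which lines start with 'f':
  Line 1: 'fog' -> MATCH
  Line 2: 'dot' -> no
  Line 3: 'fig' -> MATCH
  Line 4: 'bin' -> no
  Line 5: 'tag' -> no
Matching lines: ['fog', 'fig']
Count: 2

2


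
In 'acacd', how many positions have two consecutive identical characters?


Looking for consecutive identical characters in 'acacd':
  pos 0-1: 'a' vs 'c' -> different
  pos 1-2: 'c' vs 'a' -> different
  pos 2-3: 'a' vs 'c' -> different
  pos 3-4: 'c' vs 'd' -> different
Consecutive identical pairs: []
Count: 0

0


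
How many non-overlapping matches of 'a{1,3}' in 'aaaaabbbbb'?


Pattern 'a{1,3}' matches between 1 and 3 consecutive a's (greedy).
String: 'aaaaabbbbb'
Finding runs of a's and applying greedy matching:
  Run at pos 0: 'aaaaa' (length 5)
Matches: ['aaa', 'aa']
Count: 2

2


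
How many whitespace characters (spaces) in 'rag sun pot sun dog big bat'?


\s matches whitespace characters (spaces, tabs, etc.).
Text: 'rag sun pot sun dog big bat'
This text has 7 words separated by spaces.
Number of spaces = number of words - 1 = 7 - 1 = 6

6


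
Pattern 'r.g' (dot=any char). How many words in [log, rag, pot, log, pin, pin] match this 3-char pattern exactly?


Pattern 'r.g' means: starts with 'r', any single char, ends with 'g'.
Checking each word (must be exactly 3 chars):
  'log' (len=3): no
  'rag' (len=3): MATCH
  'pot' (len=3): no
  'log' (len=3): no
  'pin' (len=3): no
  'pin' (len=3): no
Matching words: ['rag']
Total: 1

1


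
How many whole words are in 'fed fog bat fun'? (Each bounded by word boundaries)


Word boundaries (\b) mark the start/end of each word.
Text: 'fed fog bat fun'
Splitting by whitespace:
  Word 1: 'fed'
  Word 2: 'fog'
  Word 3: 'bat'
  Word 4: 'fun'
Total whole words: 4

4


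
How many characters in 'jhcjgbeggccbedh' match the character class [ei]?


Character class [ei] matches any of: {e, i}
Scanning string 'jhcjgbeggccbedh' character by character:
  pos 0: 'j' -> no
  pos 1: 'h' -> no
  pos 2: 'c' -> no
  pos 3: 'j' -> no
  pos 4: 'g' -> no
  pos 5: 'b' -> no
  pos 6: 'e' -> MATCH
  pos 7: 'g' -> no
  pos 8: 'g' -> no
  pos 9: 'c' -> no
  pos 10: 'c' -> no
  pos 11: 'b' -> no
  pos 12: 'e' -> MATCH
  pos 13: 'd' -> no
  pos 14: 'h' -> no
Total matches: 2

2


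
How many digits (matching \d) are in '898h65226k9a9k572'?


\d matches any digit 0-9.
Scanning '898h65226k9a9k572':
  pos 0: '8' -> DIGIT
  pos 1: '9' -> DIGIT
  pos 2: '8' -> DIGIT
  pos 4: '6' -> DIGIT
  pos 5: '5' -> DIGIT
  pos 6: '2' -> DIGIT
  pos 7: '2' -> DIGIT
  pos 8: '6' -> DIGIT
  pos 10: '9' -> DIGIT
  pos 12: '9' -> DIGIT
  pos 14: '5' -> DIGIT
  pos 15: '7' -> DIGIT
  pos 16: '2' -> DIGIT
Digits found: ['8', '9', '8', '6', '5', '2', '2', '6', '9', '9', '5', '7', '2']
Total: 13

13


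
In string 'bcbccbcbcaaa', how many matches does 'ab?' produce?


Pattern 'ab?' matches 'a' optionally followed by 'b'.
String: 'bcbccbcbcaaa'
Scanning left to right for 'a' then checking next char:
  Match 1: 'a' (a not followed by b)
  Match 2: 'a' (a not followed by b)
  Match 3: 'a' (a not followed by b)
Total matches: 3

3


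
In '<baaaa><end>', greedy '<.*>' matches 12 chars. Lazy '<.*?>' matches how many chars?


Greedy '<.*>' tries to match as MUCH as possible.
Lazy '<.*?>' tries to match as LITTLE as possible.

String: '<baaaa><end>'
Greedy '<.*>' starts at first '<' and extends to the LAST '>': '<baaaa><end>' (12 chars)
Lazy '<.*?>' starts at first '<' and stops at the FIRST '>': '<baaaa>' (7 chars)

7


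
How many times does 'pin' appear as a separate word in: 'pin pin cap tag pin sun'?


Scanning each word for exact match 'pin':
  Word 1: 'pin' -> MATCH
  Word 2: 'pin' -> MATCH
  Word 3: 'cap' -> no
  Word 4: 'tag' -> no
  Word 5: 'pin' -> MATCH
  Word 6: 'sun' -> no
Total matches: 3

3


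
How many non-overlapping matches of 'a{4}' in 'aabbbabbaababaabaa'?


Pattern 'a{4}' matches exactly 4 consecutive a's (greedy, non-overlapping).
String: 'aabbbabbaababaabaa'
Scanning for runs of a's:
  Run at pos 0: 'aa' (length 2) -> 0 match(es)
  Run at pos 5: 'a' (length 1) -> 0 match(es)
  Run at pos 8: 'aa' (length 2) -> 0 match(es)
  Run at pos 11: 'a' (length 1) -> 0 match(es)
  Run at pos 13: 'aa' (length 2) -> 0 match(es)
  Run at pos 16: 'aa' (length 2) -> 0 match(es)
Matches found: []
Total: 0

0


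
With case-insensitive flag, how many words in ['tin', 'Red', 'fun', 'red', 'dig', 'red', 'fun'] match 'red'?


Case-insensitive matching: compare each word's lowercase form to 'red'.
  'tin' -> lower='tin' -> no
  'Red' -> lower='red' -> MATCH
  'fun' -> lower='fun' -> no
  'red' -> lower='red' -> MATCH
  'dig' -> lower='dig' -> no
  'red' -> lower='red' -> MATCH
  'fun' -> lower='fun' -> no
Matches: ['Red', 'red', 'red']
Count: 3

3


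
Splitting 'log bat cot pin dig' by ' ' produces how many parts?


Splitting by ' ' breaks the string at each occurrence of the separator.
Text: 'log bat cot pin dig'
Parts after split:
  Part 1: 'log'
  Part 2: 'bat'
  Part 3: 'cot'
  Part 4: 'pin'
  Part 5: 'dig'
Total parts: 5

5


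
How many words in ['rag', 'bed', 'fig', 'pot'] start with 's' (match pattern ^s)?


Pattern ^s anchors to start of word. Check which words begin with 's':
  'rag' -> no
  'bed' -> no
  'fig' -> no
  'pot' -> no
Matching words: []
Count: 0

0
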